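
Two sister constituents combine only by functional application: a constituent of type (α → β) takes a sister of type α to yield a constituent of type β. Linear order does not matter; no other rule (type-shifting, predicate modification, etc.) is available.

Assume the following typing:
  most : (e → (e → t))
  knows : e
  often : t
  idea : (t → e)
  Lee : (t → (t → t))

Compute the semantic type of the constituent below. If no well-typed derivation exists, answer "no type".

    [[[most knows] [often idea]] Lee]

(t → t)

[most knows]: functor most : (e → (e → t)), argument knows : e; result (e → t).
[often idea]: functor idea : (t → e), argument often : t; result e.
[[most knows] [often idea]]: functor [most knows] : (e → t), argument [often idea] : e; result t.
[[[most knows] [often idea]] Lee]: functor Lee : (t → (t → t)), argument [[most knows] [often idea]] : t; result (t → t).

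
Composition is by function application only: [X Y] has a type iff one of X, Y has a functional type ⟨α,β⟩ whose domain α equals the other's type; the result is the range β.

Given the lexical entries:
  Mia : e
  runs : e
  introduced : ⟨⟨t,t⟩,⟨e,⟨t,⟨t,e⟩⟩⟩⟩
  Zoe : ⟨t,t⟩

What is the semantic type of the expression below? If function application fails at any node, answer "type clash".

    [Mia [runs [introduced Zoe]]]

[introduced Zoe] — introduced of type ⟨⟨t,t⟩,⟨e,⟨t,⟨t,e⟩⟩⟩⟩ combines with Zoe of type ⟨t,t⟩: type ⟨e,⟨t,⟨t,e⟩⟩⟩.
[runs [introduced Zoe]] — [introduced Zoe] of type ⟨e,⟨t,⟨t,e⟩⟩⟩ combines with runs of type e: type ⟨t,⟨t,e⟩⟩.
[Mia [runs [introduced Zoe]]]: e with ⟨t,⟨t,e⟩⟩ — neither is a function whose domain matches the other; composition fails here.

type clash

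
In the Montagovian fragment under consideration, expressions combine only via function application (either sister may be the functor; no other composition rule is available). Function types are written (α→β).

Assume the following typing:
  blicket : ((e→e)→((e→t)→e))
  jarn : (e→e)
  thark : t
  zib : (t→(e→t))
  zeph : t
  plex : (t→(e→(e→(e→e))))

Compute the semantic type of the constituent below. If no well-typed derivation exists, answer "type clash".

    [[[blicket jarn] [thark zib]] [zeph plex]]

[blicket jarn]: functor blicket : ((e→e)→((e→t)→e)), argument jarn : (e→e); result ((e→t)→e).
[thark zib]: functor zib : (t→(e→t)), argument thark : t; result (e→t).
[[blicket jarn] [thark zib]]: functor [blicket jarn] : ((e→t)→e), argument [thark zib] : (e→t); result e.
[zeph plex]: functor plex : (t→(e→(e→(e→e)))), argument zeph : t; result (e→(e→(e→e))).
[[[blicket jarn] [thark zib]] [zeph plex]]: functor [zeph plex] : (e→(e→(e→e))), argument [[blicket jarn] [thark zib]] : e; result (e→(e→e)).

(e→(e→e))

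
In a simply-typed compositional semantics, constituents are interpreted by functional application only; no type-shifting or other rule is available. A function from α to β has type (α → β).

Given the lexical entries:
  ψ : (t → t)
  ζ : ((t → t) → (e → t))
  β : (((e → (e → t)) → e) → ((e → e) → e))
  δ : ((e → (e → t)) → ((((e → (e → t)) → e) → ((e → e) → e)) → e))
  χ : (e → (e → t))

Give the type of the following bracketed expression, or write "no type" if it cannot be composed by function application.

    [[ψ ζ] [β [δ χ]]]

[ψ ζ]: ((t → t) → (e → t)) applied to (t → t) yields (e → t).
[δ χ]: ((e → (e → t)) → ((((e → (e → t)) → e) → ((e → e) → e)) → e)) applied to (e → (e → t)) yields ((((e → (e → t)) → e) → ((e → e) → e)) → e).
[β [δ χ]]: ((((e → (e → t)) → e) → ((e → e) → e)) → e) applied to (((e → (e → t)) → e) → ((e → e) → e)) yields e.
[[ψ ζ] [β [δ χ]]]: (e → t) applied to e yields t.

t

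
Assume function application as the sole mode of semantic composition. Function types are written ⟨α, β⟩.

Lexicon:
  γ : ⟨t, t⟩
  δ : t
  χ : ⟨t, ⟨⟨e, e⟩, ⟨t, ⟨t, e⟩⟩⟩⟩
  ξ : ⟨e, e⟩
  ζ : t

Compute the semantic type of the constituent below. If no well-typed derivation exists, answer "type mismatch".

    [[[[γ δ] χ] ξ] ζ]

⟨t, e⟩

[γ δ]: γ is ⟨t, t⟩, δ is t; result t.
[[γ δ] χ]: χ is ⟨t, ⟨⟨e, e⟩, ⟨t, ⟨t, e⟩⟩⟩⟩, [γ δ] is t; result ⟨⟨e, e⟩, ⟨t, ⟨t, e⟩⟩⟩.
[[[γ δ] χ] ξ]: [[γ δ] χ] is ⟨⟨e, e⟩, ⟨t, ⟨t, e⟩⟩⟩, ξ is ⟨e, e⟩; result ⟨t, ⟨t, e⟩⟩.
[[[[γ δ] χ] ξ] ζ]: [[[γ δ] χ] ξ] is ⟨t, ⟨t, e⟩⟩, ζ is t; result ⟨t, e⟩.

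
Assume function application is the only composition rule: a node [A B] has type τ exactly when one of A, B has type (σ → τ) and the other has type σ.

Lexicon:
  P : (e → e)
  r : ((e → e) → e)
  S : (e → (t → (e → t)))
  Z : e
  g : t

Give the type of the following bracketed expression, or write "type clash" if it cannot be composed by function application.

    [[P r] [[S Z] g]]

[P r]: ((e → e) → e) applied to (e → e) yields e.
[S Z]: (e → (t → (e → t))) applied to e yields (t → (e → t)).
[[S Z] g]: (t → (e → t)) applied to t yields (e → t).
[[P r] [[S Z] g]]: (e → t) applied to e yields t.

t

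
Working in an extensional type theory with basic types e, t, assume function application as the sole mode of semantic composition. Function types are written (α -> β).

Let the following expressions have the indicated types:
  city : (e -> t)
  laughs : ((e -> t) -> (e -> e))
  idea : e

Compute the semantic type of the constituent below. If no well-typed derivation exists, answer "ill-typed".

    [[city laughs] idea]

e

At [city laughs], laughs : ((e -> t) -> (e -> e)) takes city : (e -> t), giving (e -> e).
At [[city laughs] idea], [city laughs] : (e -> e) takes idea : e, giving e.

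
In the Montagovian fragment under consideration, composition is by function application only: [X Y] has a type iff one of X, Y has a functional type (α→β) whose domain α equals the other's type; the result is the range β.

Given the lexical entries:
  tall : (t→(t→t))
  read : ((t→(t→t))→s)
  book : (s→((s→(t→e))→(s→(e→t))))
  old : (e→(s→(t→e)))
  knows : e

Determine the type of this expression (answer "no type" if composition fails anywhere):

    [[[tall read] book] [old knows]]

(s→(e→t))

[tall read]: ((t→(t→t))→s) applied to (t→(t→t)) yields s.
[[tall read] book]: (s→((s→(t→e))→(s→(e→t)))) applied to s yields ((s→(t→e))→(s→(e→t))).
[old knows]: (e→(s→(t→e))) applied to e yields (s→(t→e)).
[[[tall read] book] [old knows]]: ((s→(t→e))→(s→(e→t))) applied to (s→(t→e)) yields (s→(e→t)).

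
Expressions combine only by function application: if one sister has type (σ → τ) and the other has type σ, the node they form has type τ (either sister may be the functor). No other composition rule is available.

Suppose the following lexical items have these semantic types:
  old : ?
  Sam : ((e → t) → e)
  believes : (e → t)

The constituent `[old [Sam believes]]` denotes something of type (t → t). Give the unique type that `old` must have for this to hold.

(e → (t → t))

[old [Sam believes]] is required to be (t → t). [Sam believes] : e cannot yield (t → t) as functor, so old : (e → (t → t)).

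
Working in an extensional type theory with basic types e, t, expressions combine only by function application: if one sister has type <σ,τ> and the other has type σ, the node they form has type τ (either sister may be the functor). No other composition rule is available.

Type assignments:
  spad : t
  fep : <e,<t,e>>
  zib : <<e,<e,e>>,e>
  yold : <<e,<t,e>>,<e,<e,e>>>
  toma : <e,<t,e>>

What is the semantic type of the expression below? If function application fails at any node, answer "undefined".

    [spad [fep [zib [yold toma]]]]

[yold toma] — yold of type <<e,<t,e>>,<e,<e,e>>> combines with toma of type <e,<t,e>>: type <e,<e,e>>.
[zib [yold toma]] — zib of type <<e,<e,e>>,e> combines with [yold toma] of type <e,<e,e>>: type e.
[fep [zib [yold toma]]] — fep of type <e,<t,e>> combines with [zib [yold toma]] of type e: type <t,e>.
[spad [fep [zib [yold toma]]]] — [fep [zib [yold toma]]] of type <t,e> combines with spad of type t: type e.

e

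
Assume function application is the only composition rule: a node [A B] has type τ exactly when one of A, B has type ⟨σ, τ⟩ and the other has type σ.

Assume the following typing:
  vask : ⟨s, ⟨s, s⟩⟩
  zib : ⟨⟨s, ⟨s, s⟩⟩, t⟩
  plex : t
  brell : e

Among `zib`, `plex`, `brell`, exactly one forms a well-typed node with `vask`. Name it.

zib — combines: zib : ⟨⟨s, ⟨s, s⟩⟩, t⟩ takes vask : ⟨s, ⟨s, s⟩⟩ as argument, giving t.
plex : t — does not combine with vask.
brell : e — does not combine with vask.

zib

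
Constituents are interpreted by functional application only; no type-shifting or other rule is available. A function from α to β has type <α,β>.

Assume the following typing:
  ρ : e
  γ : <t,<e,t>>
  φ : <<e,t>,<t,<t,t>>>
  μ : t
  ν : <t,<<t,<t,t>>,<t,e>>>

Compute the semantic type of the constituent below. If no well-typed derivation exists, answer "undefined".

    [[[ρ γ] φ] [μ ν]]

At [ρ γ]: neither e nor <t,<e,t>> can take the other as argument; the node is ill-typed.

undefined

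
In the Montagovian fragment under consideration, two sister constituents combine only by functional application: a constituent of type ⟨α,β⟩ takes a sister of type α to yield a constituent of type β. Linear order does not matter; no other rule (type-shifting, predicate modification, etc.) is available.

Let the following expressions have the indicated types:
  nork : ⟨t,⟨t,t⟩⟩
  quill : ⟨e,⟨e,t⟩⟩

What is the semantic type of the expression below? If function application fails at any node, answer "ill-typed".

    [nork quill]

ill-typed

[nork quill]: ⟨t,⟨t,t⟩⟩ with ⟨e,⟨e,t⟩⟩ — neither is a function whose domain matches the other; composition fails here.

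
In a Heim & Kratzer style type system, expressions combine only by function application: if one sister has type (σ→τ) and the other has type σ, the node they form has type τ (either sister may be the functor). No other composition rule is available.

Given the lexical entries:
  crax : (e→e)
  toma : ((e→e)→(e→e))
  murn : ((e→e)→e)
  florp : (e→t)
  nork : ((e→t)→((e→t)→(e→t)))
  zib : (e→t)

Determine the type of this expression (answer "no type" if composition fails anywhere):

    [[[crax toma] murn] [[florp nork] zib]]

At [crax toma], toma : ((e→e)→(e→e)) takes crax : (e→e), giving (e→e).
At [[crax toma] murn], murn : ((e→e)→e) takes [crax toma] : (e→e), giving e.
At [florp nork], nork : ((e→t)→((e→t)→(e→t))) takes florp : (e→t), giving ((e→t)→(e→t)).
At [[florp nork] zib], [florp nork] : ((e→t)→(e→t)) takes zib : (e→t), giving (e→t).
At [[[crax toma] murn] [[florp nork] zib]], [[florp nork] zib] : (e→t) takes [[crax toma] murn] : e, giving t.

t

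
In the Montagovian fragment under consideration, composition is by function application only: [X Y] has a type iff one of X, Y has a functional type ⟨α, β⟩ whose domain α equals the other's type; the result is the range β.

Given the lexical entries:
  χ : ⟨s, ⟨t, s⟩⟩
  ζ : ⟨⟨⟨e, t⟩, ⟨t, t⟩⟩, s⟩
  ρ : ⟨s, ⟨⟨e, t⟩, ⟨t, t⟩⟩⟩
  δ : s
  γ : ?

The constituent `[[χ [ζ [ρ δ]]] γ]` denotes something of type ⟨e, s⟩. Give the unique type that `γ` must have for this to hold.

⟨⟨t, s⟩, ⟨e, s⟩⟩

At [[χ [ζ [ρ δ]]] γ] (required: ⟨e, s⟩): [χ [ζ [ρ δ]]] is ⟨t, s⟩, which is not a function with range ⟨e, s⟩; hence γ is the functor — type ⟨⟨t, s⟩, ⟨e, s⟩⟩.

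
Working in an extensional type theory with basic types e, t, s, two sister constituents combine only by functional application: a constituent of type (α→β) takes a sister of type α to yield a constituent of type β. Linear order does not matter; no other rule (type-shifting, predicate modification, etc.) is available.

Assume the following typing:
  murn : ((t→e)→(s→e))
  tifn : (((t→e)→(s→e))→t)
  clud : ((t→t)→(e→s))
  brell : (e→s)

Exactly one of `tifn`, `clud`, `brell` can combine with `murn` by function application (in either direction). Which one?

tifn

tifn — combines: tifn : (((t→e)→(s→e))→t) takes murn : ((t→e)→(s→e)) as argument, giving t.
clud : ((t→t)→(e→s)) — neither side's domain matches the other.
brell : (e→s) — neither side's domain matches the other.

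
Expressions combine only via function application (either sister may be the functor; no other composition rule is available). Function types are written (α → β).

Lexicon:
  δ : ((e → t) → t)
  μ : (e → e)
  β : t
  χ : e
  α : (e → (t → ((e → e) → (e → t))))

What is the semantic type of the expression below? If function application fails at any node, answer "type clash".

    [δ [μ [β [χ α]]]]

t

[χ α]: α is (e → (t → ((e → e) → (e → t)))), χ is e; result (t → ((e → e) → (e → t))).
[β [χ α]]: [χ α] is (t → ((e → e) → (e → t))), β is t; result ((e → e) → (e → t)).
[μ [β [χ α]]]: [β [χ α]] is ((e → e) → (e → t)), μ is (e → e); result (e → t).
[δ [μ [β [χ α]]]]: δ is ((e → t) → t), [μ [β [χ α]]] is (e → t); result t.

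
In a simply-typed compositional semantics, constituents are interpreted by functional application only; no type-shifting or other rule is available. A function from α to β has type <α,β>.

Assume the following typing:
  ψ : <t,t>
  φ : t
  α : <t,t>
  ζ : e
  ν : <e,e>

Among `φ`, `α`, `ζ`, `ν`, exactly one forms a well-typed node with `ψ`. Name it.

φ

φ — combines: ψ : <t,t> takes φ : t as argument, giving t.
α : <t,t> — neither side's domain matches the other.
ζ : e — neither side's domain matches the other.
ν : <e,e> — neither side's domain matches the other.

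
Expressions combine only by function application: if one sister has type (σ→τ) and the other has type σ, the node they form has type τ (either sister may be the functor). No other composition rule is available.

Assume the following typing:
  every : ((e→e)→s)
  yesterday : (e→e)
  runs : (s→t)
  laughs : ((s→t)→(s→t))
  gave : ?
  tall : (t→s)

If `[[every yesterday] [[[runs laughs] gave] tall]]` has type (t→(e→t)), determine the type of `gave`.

((s→t)→((t→s)→(s→(t→(e→t)))))

[[every yesterday] [[[runs laughs] gave] tall]] is required to be (t→(e→t)). [every yesterday] : s cannot yield (t→(e→t)) as functor, so [[[runs laughs] gave] tall] : (s→(t→(e→t))).
[[[runs laughs] gave] tall] is required to be (s→(t→(e→t))). tall : (t→s) cannot yield (s→(t→(e→t))) as functor, so [[runs laughs] gave] : ((t→s)→(s→(t→(e→t)))).
[[runs laughs] gave] is required to be ((t→s)→(s→(t→(e→t)))). [runs laughs] : (s→t) cannot yield ((t→s)→(s→(t→(e→t)))) as functor, so gave : ((s→t)→((t→s)→(s→(t→(e→t))))).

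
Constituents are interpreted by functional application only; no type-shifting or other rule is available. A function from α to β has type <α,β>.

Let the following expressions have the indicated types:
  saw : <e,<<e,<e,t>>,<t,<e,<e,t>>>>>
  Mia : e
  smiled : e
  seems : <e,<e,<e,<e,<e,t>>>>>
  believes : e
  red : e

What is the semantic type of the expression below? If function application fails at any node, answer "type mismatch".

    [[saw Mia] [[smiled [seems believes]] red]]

[saw Mia]: <e,<<e,<e,t>>,<t,<e,<e,t>>>>> applied to e yields <<e,<e,t>>,<t,<e,<e,t>>>>.
[seems believes]: <e,<e,<e,<e,<e,t>>>>> applied to e yields <e,<e,<e,<e,t>>>>.
[smiled [seems believes]]: <e,<e,<e,<e,t>>>> applied to e yields <e,<e,<e,t>>>.
[[smiled [seems believes]] red]: <e,<e,<e,t>>> applied to e yields <e,<e,t>>.
[[saw Mia] [[smiled [seems believes]] red]]: <<e,<e,t>>,<t,<e,<e,t>>>> applied to <e,<e,t>> yields <t,<e,<e,t>>>.

<t,<e,<e,t>>>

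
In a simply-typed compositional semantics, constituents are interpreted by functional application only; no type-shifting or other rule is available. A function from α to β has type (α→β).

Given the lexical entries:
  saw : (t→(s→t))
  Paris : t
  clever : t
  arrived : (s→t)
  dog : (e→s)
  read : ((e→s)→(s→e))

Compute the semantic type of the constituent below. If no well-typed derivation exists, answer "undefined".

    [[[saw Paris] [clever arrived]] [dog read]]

[saw Paris] — saw of type (t→(s→t)) combines with Paris of type t: type (s→t).
[clever arrived]: t and (s→t) cannot combine by function application — type clash.

undefined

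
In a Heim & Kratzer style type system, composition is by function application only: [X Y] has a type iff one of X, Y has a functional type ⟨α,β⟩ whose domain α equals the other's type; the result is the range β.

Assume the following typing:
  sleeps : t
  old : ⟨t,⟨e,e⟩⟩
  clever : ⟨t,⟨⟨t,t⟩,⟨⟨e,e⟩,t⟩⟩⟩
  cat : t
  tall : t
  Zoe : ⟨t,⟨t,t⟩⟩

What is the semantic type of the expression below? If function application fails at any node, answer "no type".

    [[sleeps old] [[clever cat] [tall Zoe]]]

t

At [sleeps old], old : ⟨t,⟨e,e⟩⟩ takes sleeps : t, giving ⟨e,e⟩.
At [clever cat], clever : ⟨t,⟨⟨t,t⟩,⟨⟨e,e⟩,t⟩⟩⟩ takes cat : t, giving ⟨⟨t,t⟩,⟨⟨e,e⟩,t⟩⟩.
At [tall Zoe], Zoe : ⟨t,⟨t,t⟩⟩ takes tall : t, giving ⟨t,t⟩.
At [[clever cat] [tall Zoe]], [clever cat] : ⟨⟨t,t⟩,⟨⟨e,e⟩,t⟩⟩ takes [tall Zoe] : ⟨t,t⟩, giving ⟨⟨e,e⟩,t⟩.
At [[sleeps old] [[clever cat] [tall Zoe]]], [[clever cat] [tall Zoe]] : ⟨⟨e,e⟩,t⟩ takes [sleeps old] : ⟨e,e⟩, giving t.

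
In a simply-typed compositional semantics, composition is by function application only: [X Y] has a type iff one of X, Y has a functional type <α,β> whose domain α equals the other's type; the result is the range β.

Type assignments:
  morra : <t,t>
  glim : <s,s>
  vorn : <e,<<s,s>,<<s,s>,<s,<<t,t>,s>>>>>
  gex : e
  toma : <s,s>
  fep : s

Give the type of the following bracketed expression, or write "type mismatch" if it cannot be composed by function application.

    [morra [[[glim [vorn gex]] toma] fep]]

[vorn gex]: functor vorn : <e,<<s,s>,<<s,s>,<s,<<t,t>,s>>>>>, argument gex : e; result <<s,s>,<<s,s>,<s,<<t,t>,s>>>>.
[glim [vorn gex]]: functor [vorn gex] : <<s,s>,<<s,s>,<s,<<t,t>,s>>>>, argument glim : <s,s>; result <<s,s>,<s,<<t,t>,s>>>.
[[glim [vorn gex]] toma]: functor [glim [vorn gex]] : <<s,s>,<s,<<t,t>,s>>>, argument toma : <s,s>; result <s,<<t,t>,s>>.
[[[glim [vorn gex]] toma] fep]: functor [[glim [vorn gex]] toma] : <s,<<t,t>,s>>, argument fep : s; result <<t,t>,s>.
[morra [[[glim [vorn gex]] toma] fep]]: functor [[[glim [vorn gex]] toma] fep] : <<t,t>,s>, argument morra : <t,t>; result s.

s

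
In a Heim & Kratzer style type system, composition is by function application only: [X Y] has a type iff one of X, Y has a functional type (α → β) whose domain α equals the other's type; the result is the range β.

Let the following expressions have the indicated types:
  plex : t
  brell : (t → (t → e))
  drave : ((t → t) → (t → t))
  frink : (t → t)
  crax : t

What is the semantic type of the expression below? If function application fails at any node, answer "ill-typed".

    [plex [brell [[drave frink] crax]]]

[drave frink]: ((t → t) → (t → t)) applied to (t → t) yields (t → t).
[[drave frink] crax]: (t → t) applied to t yields t.
[brell [[drave frink] crax]]: (t → (t → e)) applied to t yields (t → e).
[plex [brell [[drave frink] crax]]]: (t → e) applied to t yields e.

e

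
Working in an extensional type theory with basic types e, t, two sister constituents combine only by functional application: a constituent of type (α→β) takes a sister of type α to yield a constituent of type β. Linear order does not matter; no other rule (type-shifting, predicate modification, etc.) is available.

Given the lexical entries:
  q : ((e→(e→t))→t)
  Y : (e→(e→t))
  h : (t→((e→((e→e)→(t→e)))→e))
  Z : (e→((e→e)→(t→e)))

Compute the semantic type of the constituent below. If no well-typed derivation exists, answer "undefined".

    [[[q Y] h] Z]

e

[q Y] — q of type ((e→(e→t))→t) combines with Y of type (e→(e→t)): type t.
[[q Y] h] — h of type (t→((e→((e→e)→(t→e)))→e)) combines with [q Y] of type t: type ((e→((e→e)→(t→e)))→e).
[[[q Y] h] Z] — [[q Y] h] of type ((e→((e→e)→(t→e)))→e) combines with Z of type (e→((e→e)→(t→e))): type e.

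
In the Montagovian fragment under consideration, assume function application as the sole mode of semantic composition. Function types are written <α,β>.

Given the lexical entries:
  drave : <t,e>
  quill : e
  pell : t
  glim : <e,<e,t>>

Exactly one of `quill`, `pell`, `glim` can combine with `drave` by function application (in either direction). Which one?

pell

quill : e — no; drave wants t, and quill wants nothing (atomic).
pell — combines: drave : <t,e> takes pell : t as argument, giving e.
glim : <e,<e,t>> — no; drave wants t, and glim wants e.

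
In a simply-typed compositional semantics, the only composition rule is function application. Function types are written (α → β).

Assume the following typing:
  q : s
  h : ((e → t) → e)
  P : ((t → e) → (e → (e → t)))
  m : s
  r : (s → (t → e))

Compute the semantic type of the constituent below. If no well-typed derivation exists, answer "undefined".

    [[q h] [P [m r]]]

undefined

At [q h]: neither s nor ((e → t) → e) can take the other as argument; the node is ill-typed.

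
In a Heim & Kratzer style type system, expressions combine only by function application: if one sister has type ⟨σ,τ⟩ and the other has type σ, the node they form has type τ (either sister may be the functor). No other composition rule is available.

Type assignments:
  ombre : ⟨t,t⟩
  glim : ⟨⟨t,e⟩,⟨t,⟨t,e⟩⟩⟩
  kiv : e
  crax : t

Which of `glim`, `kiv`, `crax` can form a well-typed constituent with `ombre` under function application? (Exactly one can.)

crax

glim : ⟨⟨t,e⟩,⟨t,⟨t,e⟩⟩⟩ — no; ombre wants t, and glim wants ⟨t,e⟩.
kiv : e — no; ombre wants t, and kiv wants nothing (atomic).
crax — combines: ombre : ⟨t,t⟩ takes crax : t as argument, giving t.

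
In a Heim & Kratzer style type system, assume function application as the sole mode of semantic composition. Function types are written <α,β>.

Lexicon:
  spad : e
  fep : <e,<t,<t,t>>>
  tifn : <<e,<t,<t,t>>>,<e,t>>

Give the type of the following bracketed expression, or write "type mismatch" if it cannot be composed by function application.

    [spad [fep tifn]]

[fep tifn] — tifn of type <<e,<t,<t,t>>>,<e,t>> combines with fep of type <e,<t,<t,t>>>: type <e,t>.
[spad [fep tifn]] — [fep tifn] of type <e,t> combines with spad of type e: type t.

t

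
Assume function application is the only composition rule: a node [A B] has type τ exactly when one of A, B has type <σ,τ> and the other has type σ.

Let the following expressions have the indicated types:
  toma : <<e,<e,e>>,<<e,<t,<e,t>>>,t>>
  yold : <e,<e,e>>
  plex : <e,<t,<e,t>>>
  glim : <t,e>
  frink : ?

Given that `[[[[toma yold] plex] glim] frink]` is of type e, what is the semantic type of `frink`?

For [[[[toma yold] plex] glim] frink] to have type e with [[[toma yold] plex] glim] of type e, frink must be the function: frink : <e,e>.

<e,e>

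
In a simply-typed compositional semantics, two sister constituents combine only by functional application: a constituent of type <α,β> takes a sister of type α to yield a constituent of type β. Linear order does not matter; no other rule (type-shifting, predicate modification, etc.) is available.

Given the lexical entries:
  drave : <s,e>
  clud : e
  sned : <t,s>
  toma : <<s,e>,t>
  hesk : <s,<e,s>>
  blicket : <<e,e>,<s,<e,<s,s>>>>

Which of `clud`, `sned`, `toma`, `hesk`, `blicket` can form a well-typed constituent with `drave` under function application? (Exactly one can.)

toma

clud : e — no; drave wants s, and clud wants nothing (atomic).
sned : <t,s> — no; drave wants s, and sned wants t.
toma — combines: toma : <<s,e>,t> takes drave : <s,e> as argument, giving t.
hesk : <s,<e,s>> — no; drave wants s, and hesk wants s.
blicket : <<e,e>,<s,<e,<s,s>>>> — no; drave wants s, and blicket wants <e,e>.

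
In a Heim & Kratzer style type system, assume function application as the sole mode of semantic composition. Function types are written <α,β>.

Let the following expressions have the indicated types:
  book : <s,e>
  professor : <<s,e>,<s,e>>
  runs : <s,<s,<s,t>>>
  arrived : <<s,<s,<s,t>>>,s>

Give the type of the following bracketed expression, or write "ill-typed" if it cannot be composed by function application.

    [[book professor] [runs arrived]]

[book professor]: functor professor : <<s,e>,<s,e>>, argument book : <s,e>; result <s,e>.
[runs arrived]: functor arrived : <<s,<s,<s,t>>>,s>, argument runs : <s,<s,<s,t>>>; result s.
[[book professor] [runs arrived]]: functor [book professor] : <s,e>, argument [runs arrived] : s; result e.

e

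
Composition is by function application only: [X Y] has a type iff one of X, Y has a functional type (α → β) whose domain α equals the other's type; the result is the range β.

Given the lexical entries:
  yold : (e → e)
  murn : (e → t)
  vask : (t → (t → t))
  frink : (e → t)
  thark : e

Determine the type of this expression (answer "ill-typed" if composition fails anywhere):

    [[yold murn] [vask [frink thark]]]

ill-typed

[yold murn]: (e → e) with (e → t) — neither is a function whose domain matches the other; composition fails here.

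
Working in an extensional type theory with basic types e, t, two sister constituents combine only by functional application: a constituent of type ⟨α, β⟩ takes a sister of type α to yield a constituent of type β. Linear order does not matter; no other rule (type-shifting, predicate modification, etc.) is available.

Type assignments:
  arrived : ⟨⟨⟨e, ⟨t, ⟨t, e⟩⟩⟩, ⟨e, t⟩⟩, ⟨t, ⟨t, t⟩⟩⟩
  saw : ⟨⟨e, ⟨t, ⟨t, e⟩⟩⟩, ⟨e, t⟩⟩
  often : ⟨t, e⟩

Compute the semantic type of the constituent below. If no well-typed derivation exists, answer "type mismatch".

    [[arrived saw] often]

type mismatch

[arrived saw]: ⟨⟨⟨e, ⟨t, ⟨t, e⟩⟩⟩, ⟨e, t⟩⟩, ⟨t, ⟨t, t⟩⟩⟩ applied to ⟨⟨e, ⟨t, ⟨t, e⟩⟩⟩, ⟨e, t⟩⟩ yields ⟨t, ⟨t, t⟩⟩.
[[arrived saw] often]: ⟨t, ⟨t, t⟩⟩ with ⟨t, e⟩ — neither is a function whose domain matches the other; composition fails here.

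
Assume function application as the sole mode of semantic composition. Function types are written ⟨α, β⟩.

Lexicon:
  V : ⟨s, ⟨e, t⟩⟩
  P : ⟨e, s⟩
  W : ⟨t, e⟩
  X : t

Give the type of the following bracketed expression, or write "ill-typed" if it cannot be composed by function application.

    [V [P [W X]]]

⟨e, t⟩

[W X]: W is ⟨t, e⟩, X is t; result e.
[P [W X]]: P is ⟨e, s⟩, [W X] is e; result s.
[V [P [W X]]]: V is ⟨s, ⟨e, t⟩⟩, [P [W X]] is s; result ⟨e, t⟩.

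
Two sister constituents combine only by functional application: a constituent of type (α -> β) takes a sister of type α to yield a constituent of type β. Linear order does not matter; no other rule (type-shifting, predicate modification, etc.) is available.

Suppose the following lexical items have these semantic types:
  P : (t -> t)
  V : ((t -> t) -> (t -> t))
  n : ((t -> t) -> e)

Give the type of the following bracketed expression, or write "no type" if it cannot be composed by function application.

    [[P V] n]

At [P V], V : ((t -> t) -> (t -> t)) takes P : (t -> t), giving (t -> t).
At [[P V] n], n : ((t -> t) -> e) takes [P V] : (t -> t), giving e.

e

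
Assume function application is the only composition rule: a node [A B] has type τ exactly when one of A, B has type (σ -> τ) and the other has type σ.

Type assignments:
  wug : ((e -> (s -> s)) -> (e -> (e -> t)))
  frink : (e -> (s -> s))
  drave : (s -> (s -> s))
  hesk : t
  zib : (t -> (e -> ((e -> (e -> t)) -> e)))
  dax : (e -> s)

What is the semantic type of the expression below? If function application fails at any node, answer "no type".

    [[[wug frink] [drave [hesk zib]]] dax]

At [wug frink], wug : ((e -> (s -> s)) -> (e -> (e -> t))) takes frink : (e -> (s -> s)), giving (e -> (e -> t)).
At [hesk zib], zib : (t -> (e -> ((e -> (e -> t)) -> e))) takes hesk : t, giving (e -> ((e -> (e -> t)) -> e)).
At [drave [hesk zib]]: neither (s -> (s -> s)) nor (e -> ((e -> (e -> t)) -> e)) can take the other as argument; the node is ill-typed.

no type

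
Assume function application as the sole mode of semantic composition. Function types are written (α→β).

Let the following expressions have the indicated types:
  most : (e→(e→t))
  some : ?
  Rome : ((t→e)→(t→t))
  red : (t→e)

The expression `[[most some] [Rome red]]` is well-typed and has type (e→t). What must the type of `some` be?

[[most some] [Rome red]] must have type (e→t). The sister [Rome red] has type (t→t); that is not a function onto (e→t), so [most some] must be the functor, of type ((t→t)→(e→t)).
[most some] must have type ((t→t)→(e→t)). The sister most has type (e→(e→t)); that is not a function onto ((t→t)→(e→t)), so some must be the functor, of type ((e→(e→t))→((t→t)→(e→t))).

((e→(e→t))→((t→t)→(e→t)))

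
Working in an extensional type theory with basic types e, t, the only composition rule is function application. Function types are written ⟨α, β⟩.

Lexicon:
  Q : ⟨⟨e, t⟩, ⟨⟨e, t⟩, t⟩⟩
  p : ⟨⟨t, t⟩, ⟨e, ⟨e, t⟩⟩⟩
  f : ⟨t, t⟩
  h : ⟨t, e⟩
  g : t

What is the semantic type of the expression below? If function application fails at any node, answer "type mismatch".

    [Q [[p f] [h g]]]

⟨⟨e, t⟩, t⟩

[p f]: ⟨⟨t, t⟩, ⟨e, ⟨e, t⟩⟩⟩ applied to ⟨t, t⟩ yields ⟨e, ⟨e, t⟩⟩.
[h g]: ⟨t, e⟩ applied to t yields e.
[[p f] [h g]]: ⟨e, ⟨e, t⟩⟩ applied to e yields ⟨e, t⟩.
[Q [[p f] [h g]]]: ⟨⟨e, t⟩, ⟨⟨e, t⟩, t⟩⟩ applied to ⟨e, t⟩ yields ⟨⟨e, t⟩, t⟩.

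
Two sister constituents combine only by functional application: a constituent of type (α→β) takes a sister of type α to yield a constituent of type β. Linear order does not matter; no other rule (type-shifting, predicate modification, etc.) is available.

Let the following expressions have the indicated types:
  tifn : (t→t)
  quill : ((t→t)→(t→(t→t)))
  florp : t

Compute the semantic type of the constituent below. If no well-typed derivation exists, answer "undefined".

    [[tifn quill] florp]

(t→t)

[tifn quill]: ((t→t)→(t→(t→t))) applied to (t→t) yields (t→(t→t)).
[[tifn quill] florp]: (t→(t→t)) applied to t yields (t→t).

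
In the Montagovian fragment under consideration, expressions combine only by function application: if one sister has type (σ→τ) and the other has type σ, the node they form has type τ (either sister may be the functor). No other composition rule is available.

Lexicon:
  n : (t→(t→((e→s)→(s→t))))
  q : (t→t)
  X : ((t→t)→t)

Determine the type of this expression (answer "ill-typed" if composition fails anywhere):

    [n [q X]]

(t→((e→s)→(s→t)))

At [q X], X : ((t→t)→t) takes q : (t→t), giving t.
At [n [q X]], n : (t→(t→((e→s)→(s→t)))) takes [q X] : t, giving (t→((e→s)→(s→t))).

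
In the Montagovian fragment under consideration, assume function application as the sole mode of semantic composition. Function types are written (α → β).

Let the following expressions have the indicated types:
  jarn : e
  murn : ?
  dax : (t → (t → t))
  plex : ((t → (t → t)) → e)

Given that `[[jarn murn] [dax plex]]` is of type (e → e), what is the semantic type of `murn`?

(e → (e → (e → e)))

At [[jarn murn] [dax plex]] (required: (e → e)): [dax plex] is e, which is not a function with range (e → e); hence [jarn murn] is the functor — type (e → (e → e)).
At [jarn murn] (required: (e → (e → e))): jarn is e, which is not a function with range (e → (e → e)); hence murn is the functor — type (e → (e → (e → e))).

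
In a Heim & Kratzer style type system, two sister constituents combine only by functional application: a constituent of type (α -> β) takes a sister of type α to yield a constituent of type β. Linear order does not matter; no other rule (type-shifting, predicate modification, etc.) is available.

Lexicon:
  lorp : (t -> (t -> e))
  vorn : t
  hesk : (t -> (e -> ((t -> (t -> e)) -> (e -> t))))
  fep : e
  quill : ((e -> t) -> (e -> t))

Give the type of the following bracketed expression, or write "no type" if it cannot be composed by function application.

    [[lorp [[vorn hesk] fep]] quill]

(e -> t)

[vorn hesk]: hesk is (t -> (e -> ((t -> (t -> e)) -> (e -> t)))), vorn is t; result (e -> ((t -> (t -> e)) -> (e -> t))).
[[vorn hesk] fep]: [vorn hesk] is (e -> ((t -> (t -> e)) -> (e -> t))), fep is e; result ((t -> (t -> e)) -> (e -> t)).
[lorp [[vorn hesk] fep]]: [[vorn hesk] fep] is ((t -> (t -> e)) -> (e -> t)), lorp is (t -> (t -> e)); result (e -> t).
[[lorp [[vorn hesk] fep]] quill]: quill is ((e -> t) -> (e -> t)), [lorp [[vorn hesk] fep]] is (e -> t); result (e -> t).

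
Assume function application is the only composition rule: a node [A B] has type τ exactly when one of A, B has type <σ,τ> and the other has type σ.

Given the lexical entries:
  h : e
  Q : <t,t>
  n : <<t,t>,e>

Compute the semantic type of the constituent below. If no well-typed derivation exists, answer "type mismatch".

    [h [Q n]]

At [Q n], n : <<t,t>,e> takes Q : <t,t>, giving e.
[h [Q n]]: e with e — neither is a function whose domain matches the other; composition fails here.

type mismatch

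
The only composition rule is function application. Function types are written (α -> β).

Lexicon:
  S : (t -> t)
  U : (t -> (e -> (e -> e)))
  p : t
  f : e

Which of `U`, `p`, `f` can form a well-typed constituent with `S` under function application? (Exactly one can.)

U : (t -> (e -> (e -> e))) — no; S wants t, and U wants t.
p — combines: S : (t -> t) takes p : t as argument, giving t.
f : e — no; S wants t, and f wants nothing (atomic).

p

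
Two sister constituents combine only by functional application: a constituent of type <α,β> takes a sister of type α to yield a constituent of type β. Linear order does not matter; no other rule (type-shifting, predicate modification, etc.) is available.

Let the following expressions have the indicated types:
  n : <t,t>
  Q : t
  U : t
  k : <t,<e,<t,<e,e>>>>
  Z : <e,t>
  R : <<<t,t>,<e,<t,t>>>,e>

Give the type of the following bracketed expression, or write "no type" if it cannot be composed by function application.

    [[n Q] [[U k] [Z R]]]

no type

[n Q] — n of type <t,t> combines with Q of type t: type t.
[U k] — k of type <t,<e,<t,<e,e>>>> combines with U of type t: type <e,<t,<e,e>>>.
[Z R]: <e,t> and <<<t,t>,<e,<t,t>>>,e> cannot combine by function application — type clash.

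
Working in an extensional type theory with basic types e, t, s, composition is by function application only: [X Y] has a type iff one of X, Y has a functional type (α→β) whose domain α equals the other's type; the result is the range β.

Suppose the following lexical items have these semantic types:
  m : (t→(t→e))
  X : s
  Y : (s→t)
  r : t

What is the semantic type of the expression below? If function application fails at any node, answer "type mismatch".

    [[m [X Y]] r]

[X Y]: functor Y : (s→t), argument X : s; result t.
[m [X Y]]: functor m : (t→(t→e)), argument [X Y] : t; result (t→e).
[[m [X Y]] r]: functor [m [X Y]] : (t→e), argument r : t; result e.

e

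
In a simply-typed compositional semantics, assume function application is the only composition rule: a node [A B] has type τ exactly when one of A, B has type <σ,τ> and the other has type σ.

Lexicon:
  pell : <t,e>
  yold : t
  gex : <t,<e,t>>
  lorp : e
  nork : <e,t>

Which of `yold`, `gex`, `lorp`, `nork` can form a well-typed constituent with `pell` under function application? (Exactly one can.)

yold — combines: pell : <t,e> takes yold : t as argument, giving e.
gex : <t,<e,t>> — neither side's domain matches the other.
lorp : e — neither side's domain matches the other.
nork : <e,t> — neither side's domain matches the other.

yold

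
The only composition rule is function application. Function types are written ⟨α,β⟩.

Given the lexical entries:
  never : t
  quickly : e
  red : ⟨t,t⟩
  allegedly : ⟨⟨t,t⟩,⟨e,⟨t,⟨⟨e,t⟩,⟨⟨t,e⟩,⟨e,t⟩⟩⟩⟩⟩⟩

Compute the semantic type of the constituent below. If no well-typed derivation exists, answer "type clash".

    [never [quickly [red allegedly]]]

[red allegedly]: functor allegedly : ⟨⟨t,t⟩,⟨e,⟨t,⟨⟨e,t⟩,⟨⟨t,e⟩,⟨e,t⟩⟩⟩⟩⟩⟩, argument red : ⟨t,t⟩; result ⟨e,⟨t,⟨⟨e,t⟩,⟨⟨t,e⟩,⟨e,t⟩⟩⟩⟩⟩.
[quickly [red allegedly]]: functor [red allegedly] : ⟨e,⟨t,⟨⟨e,t⟩,⟨⟨t,e⟩,⟨e,t⟩⟩⟩⟩⟩, argument quickly : e; result ⟨t,⟨⟨e,t⟩,⟨⟨t,e⟩,⟨e,t⟩⟩⟩⟩.
[never [quickly [red allegedly]]]: functor [quickly [red allegedly]] : ⟨t,⟨⟨e,t⟩,⟨⟨t,e⟩,⟨e,t⟩⟩⟩⟩, argument never : t; result ⟨⟨e,t⟩,⟨⟨t,e⟩,⟨e,t⟩⟩⟩.

⟨⟨e,t⟩,⟨⟨t,e⟩,⟨e,t⟩⟩⟩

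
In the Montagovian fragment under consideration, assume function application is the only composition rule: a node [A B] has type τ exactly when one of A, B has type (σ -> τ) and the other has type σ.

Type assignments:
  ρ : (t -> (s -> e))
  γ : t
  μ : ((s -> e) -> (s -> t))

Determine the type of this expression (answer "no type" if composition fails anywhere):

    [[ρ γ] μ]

[ρ γ]: ρ is (t -> (s -> e)), γ is t; result (s -> e).
[[ρ γ] μ]: μ is ((s -> e) -> (s -> t)), [ρ γ] is (s -> e); result (s -> t).

(s -> t)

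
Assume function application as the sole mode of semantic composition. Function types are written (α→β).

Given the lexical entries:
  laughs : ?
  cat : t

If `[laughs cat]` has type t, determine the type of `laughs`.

[laughs cat] must have type t. The sister cat has type t; that is not a function onto t, so laughs must be the functor, of type (t→t).

(t→t)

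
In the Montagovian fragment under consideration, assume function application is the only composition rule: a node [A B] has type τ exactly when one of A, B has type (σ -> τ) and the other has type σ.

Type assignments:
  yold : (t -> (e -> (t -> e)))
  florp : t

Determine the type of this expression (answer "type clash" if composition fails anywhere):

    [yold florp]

(e -> (t -> e))

[yold florp]: functor yold : (t -> (e -> (t -> e))), argument florp : t; result (e -> (t -> e)).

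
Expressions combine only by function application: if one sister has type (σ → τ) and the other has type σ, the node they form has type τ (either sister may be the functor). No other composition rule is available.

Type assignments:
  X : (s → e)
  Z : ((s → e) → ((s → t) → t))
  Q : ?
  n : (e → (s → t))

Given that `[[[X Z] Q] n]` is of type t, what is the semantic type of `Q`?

(((s → t) → t) → ((e → (s → t)) → t))

[[[X Z] Q] n] must have type t. The sister n has type (e → (s → t)); that is not a function onto t, so [[X Z] Q] must be the functor, of type ((e → (s → t)) → t).
[[X Z] Q] must have type ((e → (s → t)) → t). The sister [X Z] has type ((s → t) → t); that is not a function onto ((e → (s → t)) → t), so Q must be the functor, of type (((s → t) → t) → ((e → (s → t)) → t)).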